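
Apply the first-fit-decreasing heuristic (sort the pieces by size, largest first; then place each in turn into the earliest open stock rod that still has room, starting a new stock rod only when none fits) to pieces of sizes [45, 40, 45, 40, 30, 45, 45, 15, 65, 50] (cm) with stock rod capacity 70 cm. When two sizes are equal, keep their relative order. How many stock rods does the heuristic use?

8

Sorted descending: 65, 50, 45, 45, 45, 45, 40, 40, 30, 15.
  65 → stock rod 1 (new)  [load 65/70]
  50 → stock rod 2 (new)  [load 50/70]
  45 → stock rod 3 (new)  [load 45/70]
  45 → stock rod 4 (new)  [load 45/70]
  45 → stock rod 5 (new)  [load 45/70]
  45 → stock rod 6 (new)  [load 45/70]
  40 → stock rod 7 (new)  [load 40/70]
  40 → stock rod 8 (new)  [load 40/70]
  30 → stock rod 7  [load 70/70]
  15 → stock rod 2  [load 65/70]
8 stock rods opened.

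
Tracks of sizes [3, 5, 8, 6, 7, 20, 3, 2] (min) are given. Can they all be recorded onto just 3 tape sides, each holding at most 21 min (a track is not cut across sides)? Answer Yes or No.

A valid assignment using 3 tape sides:
  side 1: 20 = 20
  side 2: 8 + 7 + 6 = 21
  side 3: 5 + 3 + 3 + 2 = 13
Every load is within 21 min, so 3 tape sides suffice.

Yes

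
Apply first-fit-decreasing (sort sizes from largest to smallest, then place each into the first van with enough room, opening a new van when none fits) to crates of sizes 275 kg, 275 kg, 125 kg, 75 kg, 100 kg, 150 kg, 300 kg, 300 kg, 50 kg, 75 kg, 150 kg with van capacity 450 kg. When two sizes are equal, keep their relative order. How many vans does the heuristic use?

Sorted descending: 300, 300, 275, 275, 150, 150, 125, 100, 75, 75, 50.
  300 → van 1 (new)  [load 300/450]
  300 → van 2 (new)  [load 300/450]
  275 → van 3 (new)  [load 275/450]
  275 → van 4 (new)  [load 275/450]
  150 → van 1  [load 450/450]
  150 → van 2  [load 450/450]
  125 → van 3  [load 400/450]
  100 → van 4  [load 375/450]
  75 → van 4  [load 450/450]
  75 → van 5 (new)  [load 75/450]
  50 → van 3  [load 450/450]
5 vans opened.

5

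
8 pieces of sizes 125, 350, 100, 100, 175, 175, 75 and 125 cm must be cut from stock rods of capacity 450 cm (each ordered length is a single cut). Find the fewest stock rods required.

3

Total = 350 + 175 + 175 + 125 + 125 + 100 + 100 + 75 = 1225 cm.
Lower bound: ⌈1225/450⌉ = 3 stock rods.
A packing using 3 stock rods:
  stock rod 1: 350 + 100 = 450
  stock rod 2: 175 + 175 + 100 = 450
  stock rod 3: 125 + 125 + 75 = 325
This matches the lower bound, so 3 is optimal.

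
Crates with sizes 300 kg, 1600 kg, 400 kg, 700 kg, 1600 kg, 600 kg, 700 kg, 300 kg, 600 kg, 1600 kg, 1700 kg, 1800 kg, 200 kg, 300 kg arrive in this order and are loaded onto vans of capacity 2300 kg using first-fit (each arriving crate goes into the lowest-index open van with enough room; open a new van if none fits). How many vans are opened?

  300 → van 1 (new)  [load 300/2300]
  1600 → van 1  [load 1900/2300]
  400 → van 1  [load 2300/2300]
  700 → van 2 (new)  [load 700/2300]
  1600 → van 2  [load 2300/2300]
  600 → van 3 (new)  [load 600/2300]
  700 → van 3  [load 1300/2300]
  300 → van 3  [load 1600/2300]
  600 → van 3  [load 2200/2300]
  1600 → van 4 (new)  [load 1600/2300]
  1700 → van 5 (new)  [load 1700/2300]
  1800 → van 6 (new)  [load 1800/2300]
  200 → van 4  [load 1800/2300]
  300 → van 4  [load 2100/2300]
6 vans opened.

6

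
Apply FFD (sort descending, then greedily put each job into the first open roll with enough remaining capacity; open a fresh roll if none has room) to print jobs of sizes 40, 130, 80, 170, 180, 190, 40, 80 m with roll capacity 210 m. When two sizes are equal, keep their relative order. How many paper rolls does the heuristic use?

5

Sorted descending: 190, 180, 170, 130, 80, 80, 40, 40.
  190 → roll 1 (new)  [load 190/210]
  180 → roll 2 (new)  [load 180/210]
  170 → roll 3 (new)  [load 170/210]
  130 → roll 4 (new)  [load 130/210]
  80 → roll 4  [load 210/210]
  80 → roll 5 (new)  [load 80/210]
  40 → roll 3  [load 210/210]
  40 → roll 5  [load 120/210]
5 paper rolls opened.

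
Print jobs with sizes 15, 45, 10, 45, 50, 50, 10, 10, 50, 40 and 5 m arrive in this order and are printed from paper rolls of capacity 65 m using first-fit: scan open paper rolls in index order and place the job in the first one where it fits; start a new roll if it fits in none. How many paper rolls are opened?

6

  15 → roll 1 (new)  [load 15/65]
  45 → roll 1  [load 60/65]
  10 → roll 2 (new)  [load 10/65]
  45 → roll 2  [load 55/65]
  50 → roll 3 (new)  [load 50/65]
  50 → roll 4 (new)  [load 50/65]
  10 → roll 2  [load 65/65]
  10 → roll 3  [load 60/65]
  50 → roll 5 (new)  [load 50/65]
  40 → roll 6 (new)  [load 40/65]
  5 → roll 1  [load 65/65]
6 paper rolls opened.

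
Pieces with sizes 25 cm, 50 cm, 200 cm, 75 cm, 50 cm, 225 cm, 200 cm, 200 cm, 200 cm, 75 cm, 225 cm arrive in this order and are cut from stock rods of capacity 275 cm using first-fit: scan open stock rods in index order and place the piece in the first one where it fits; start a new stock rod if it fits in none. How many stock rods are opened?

7

  25 → stock rod 1 (new)  [load 25/275]
  50 → stock rod 1  [load 75/275]
  200 → stock rod 1  [load 275/275]
  75 → stock rod 2 (new)  [load 75/275]
  50 → stock rod 2  [load 125/275]
  225 → stock rod 3 (new)  [load 225/275]
  200 → stock rod 4 (new)  [load 200/275]
  200 → stock rod 5 (new)  [load 200/275]
  200 → stock rod 6 (new)  [load 200/275]
  75 → stock rod 2  [load 200/275]
  225 → stock rod 7 (new)  [load 225/275]
7 stock rods opened.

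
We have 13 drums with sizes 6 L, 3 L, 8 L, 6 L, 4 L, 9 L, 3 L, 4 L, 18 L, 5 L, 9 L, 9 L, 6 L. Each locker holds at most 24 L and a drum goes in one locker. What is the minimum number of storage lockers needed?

Total = 18 + 9 + 9 + 9 + 8 + 6 + 6 + 6 + 5 + 4 + 4 + 3 + 3 = 90 L.
Lower bound: ⌈90/24⌉ = 4 storage lockers.
A packing using 4 storage lockers:
  locker 1: 18 + 6 = 24
  locker 2: 9 + 9 + 6 = 24
  locker 3: 9 + 8 + 6 = 23
  locker 4: 5 + 4 + 4 + 3 + 3 = 19
This matches the lower bound, so 4 is optimal.

4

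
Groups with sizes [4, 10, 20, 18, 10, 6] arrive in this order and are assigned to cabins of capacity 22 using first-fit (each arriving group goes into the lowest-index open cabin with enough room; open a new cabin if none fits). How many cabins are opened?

  4 → cabin 1 (new)  [load 4/22]
  10 → cabin 1  [load 14/22]
  20 → cabin 2 (new)  [load 20/22]
  18 → cabin 3 (new)  [load 18/22]
  10 → cabin 4 (new)  [load 10/22]
  6 → cabin 1  [load 20/22]
4 cabins opened.

4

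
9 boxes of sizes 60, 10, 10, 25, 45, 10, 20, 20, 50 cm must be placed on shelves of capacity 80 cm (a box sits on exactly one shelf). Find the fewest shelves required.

Total = 60 + 50 + 45 + 25 + 20 + 20 + 10 + 10 + 10 = 250 cm.
Lower bound: ⌈250/80⌉ = 4 shelves.
A packing using 4 shelves:
  shelf 1: 60 + 20 = 80
  shelf 2: 50 + 25 = 75
  shelf 3: 45 + 20 + 10 = 75
  shelf 4: 10 + 10 = 20
This matches the lower bound, so 4 is optimal.

4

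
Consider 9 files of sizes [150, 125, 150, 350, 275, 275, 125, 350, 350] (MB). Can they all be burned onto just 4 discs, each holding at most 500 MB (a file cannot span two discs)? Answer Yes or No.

Total = 2150 MB; ⌈2150/500⌉ = 5.
At least 5 discs are required, but only 4 are allowed.

No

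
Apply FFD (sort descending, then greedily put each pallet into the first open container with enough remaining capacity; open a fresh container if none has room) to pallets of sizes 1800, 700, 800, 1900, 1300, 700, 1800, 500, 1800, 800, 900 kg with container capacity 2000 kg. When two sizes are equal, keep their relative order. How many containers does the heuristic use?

7

Sorted descending: 1900, 1800, 1800, 1800, 1300, 900, 800, 800, 700, 700, 500.
  1900 → container 1 (new)  [load 1900/2000]
  1800 → container 2 (new)  [load 1800/2000]
  1800 → container 3 (new)  [load 1800/2000]
  1800 → container 4 (new)  [load 1800/2000]
  1300 → container 5 (new)  [load 1300/2000]
  900 → container 6 (new)  [load 900/2000]
  800 → container 6  [load 1700/2000]
  800 → container 7 (new)  [load 800/2000]
  700 → container 5  [load 2000/2000]
  700 → container 7  [load 1500/2000]
  500 → container 7  [load 2000/2000]
7 containers opened.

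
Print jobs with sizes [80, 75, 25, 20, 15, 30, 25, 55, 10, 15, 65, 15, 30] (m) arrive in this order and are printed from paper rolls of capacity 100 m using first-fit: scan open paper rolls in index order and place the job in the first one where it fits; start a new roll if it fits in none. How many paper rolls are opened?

  80 → roll 1 (new)  [load 80/100]
  75 → roll 2 (new)  [load 75/100]
  25 → roll 2  [load 100/100]
  20 → roll 1  [load 100/100]
  15 → roll 3 (new)  [load 15/100]
  30 → roll 3  [load 45/100]
  25 → roll 3  [load 70/100]
  55 → roll 4 (new)  [load 55/100]
  10 → roll 3  [load 80/100]
  15 → roll 3  [load 95/100]
  65 → roll 5 (new)  [load 65/100]
  15 → roll 4  [load 70/100]
  30 → roll 4  [load 100/100]
5 paper rolls opened.

5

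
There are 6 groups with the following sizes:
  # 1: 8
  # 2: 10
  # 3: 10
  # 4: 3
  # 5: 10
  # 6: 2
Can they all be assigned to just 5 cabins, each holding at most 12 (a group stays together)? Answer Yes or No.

Yes

A valid assignment using 4 cabins:
  cabin 1: 10 + 2 = 12
  cabin 2: 10 = 10
  cabin 3: 10 = 10
  cabin 4: 8 + 3 = 11
That uses only 4 ≤ 5, so 5 cabins are enough.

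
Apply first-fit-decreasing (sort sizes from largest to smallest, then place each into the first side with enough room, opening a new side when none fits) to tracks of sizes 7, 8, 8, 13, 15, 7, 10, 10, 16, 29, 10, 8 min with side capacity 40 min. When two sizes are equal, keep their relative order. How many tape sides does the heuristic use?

4

Sorted descending: 29, 16, 15, 13, 10, 10, 10, 8, 8, 8, 7, 7.
  29 → side 1 (new)  [load 29/40]
  16 → side 2 (new)  [load 16/40]
  15 → side 2  [load 31/40]
  13 → side 3 (new)  [load 13/40]
  10 → side 1  [load 39/40]
  10 → side 3  [load 23/40]
  10 → side 3  [load 33/40]
  8 → side 2  [load 39/40]
  8 → side 4 (new)  [load 8/40]
  8 → side 4  [load 16/40]
  7 → side 3  [load 40/40]
  7 → side 4  [load 23/40]
4 tape sides opened.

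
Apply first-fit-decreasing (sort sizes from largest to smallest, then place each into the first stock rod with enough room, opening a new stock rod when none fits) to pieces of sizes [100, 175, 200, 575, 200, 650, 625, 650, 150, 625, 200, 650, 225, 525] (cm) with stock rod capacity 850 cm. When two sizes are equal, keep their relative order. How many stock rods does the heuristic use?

Sorted descending: 650, 650, 650, 625, 625, 575, 525, 225, 200, 200, 200, 175, 150, 100.
  650 → stock rod 1 (new)  [load 650/850]
  650 → stock rod 2 (new)  [load 650/850]
  650 → stock rod 3 (new)  [load 650/850]
  625 → stock rod 4 (new)  [load 625/850]
  625 → stock rod 5 (new)  [load 625/850]
  575 → stock rod 6 (new)  [load 575/850]
  525 → stock rod 7 (new)  [load 525/850]
  225 → stock rod 4  [load 850/850]
  200 → stock rod 1  [load 850/850]
  200 → stock rod 2  [load 850/850]
  200 → stock rod 3  [load 850/850]
  175 → stock rod 5  [load 800/850]
  150 → stock rod 6  [load 725/850]
  100 → stock rod 6  [load 825/850]
7 stock rods opened.

7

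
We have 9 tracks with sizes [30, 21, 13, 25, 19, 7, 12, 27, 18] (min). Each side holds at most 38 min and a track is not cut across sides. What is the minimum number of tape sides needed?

5

Total = 30 + 27 + 25 + 21 + 19 + 18 + 13 + 12 + 7 = 172 min.
Lower bound: ⌈172/38⌉ = 5 tape sides.
A packing using 5 tape sides:
  side 1: 30 + 7 = 37
  side 2: 27 = 27
  side 3: 25 + 13 = 38
  side 4: 21 + 12 = 33
  side 5: 19 + 18 = 37
This matches the lower bound, so 5 is optimal.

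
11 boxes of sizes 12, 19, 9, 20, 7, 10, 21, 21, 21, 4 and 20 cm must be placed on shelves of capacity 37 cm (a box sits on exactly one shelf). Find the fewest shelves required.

Total = 21 + 21 + 21 + 20 + 20 + 19 + 12 + 10 + 9 + 7 + 4 = 164 cm.
Lower bound: ⌈164/37⌉ = 5 shelves.
Also, 6 boxes each exceed 37/2 cm, and no two of those can share a shelf, so at least 6 shelves are needed.
A packing using 6 shelves:
  shelf 1: 21 + 12 + 4 = 37
  shelf 2: 21 + 10 = 31
  shelf 3: 21 + 9 + 7 = 37
  shelf 4: 20 = 20
  shelf 5: 20 = 20
  shelf 6: 19 = 19
This matches the lower bound, so 6 is optimal.

6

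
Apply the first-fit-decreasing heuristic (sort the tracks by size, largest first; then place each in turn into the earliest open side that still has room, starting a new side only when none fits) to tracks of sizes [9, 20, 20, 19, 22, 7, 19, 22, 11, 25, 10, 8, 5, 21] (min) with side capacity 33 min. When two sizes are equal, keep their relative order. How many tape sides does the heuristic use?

Sorted descending: 25, 22, 22, 21, 20, 20, 19, 19, 11, 10, 9, 8, 7, 5.
  25 → side 1 (new)  [load 25/33]
  22 → side 2 (new)  [load 22/33]
  22 → side 3 (new)  [load 22/33]
  21 → side 4 (new)  [load 21/33]
  20 → side 5 (new)  [load 20/33]
  20 → side 6 (new)  [load 20/33]
  19 → side 7 (new)  [load 19/33]
  19 → side 8 (new)  [load 19/33]
  11 → side 2  [load 33/33]
  10 → side 3  [load 32/33]
  9 → side 4  [load 30/33]
  8 → side 1  [load 33/33]
  7 → side 5  [load 27/33]
  5 → side 5  [load 32/33]
8 tape sides opened.

8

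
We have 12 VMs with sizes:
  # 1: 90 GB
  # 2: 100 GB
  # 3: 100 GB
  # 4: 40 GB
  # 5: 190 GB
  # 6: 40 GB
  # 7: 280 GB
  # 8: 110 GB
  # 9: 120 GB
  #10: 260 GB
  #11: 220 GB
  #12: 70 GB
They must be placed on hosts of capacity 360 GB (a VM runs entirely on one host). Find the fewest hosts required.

5

Total = 280 + 260 + 220 + 190 + 120 + 110 + 100 + 100 + 90 + 70 + 40 + 40 = 1620 GB.
Lower bound: ⌈1620/360⌉ = 5 hosts.
A packing using 5 hosts:
  host 1: 280 + 70 = 350
  host 2: 260 + 100 = 360
  host 3: 220 + 120 = 340
  host 4: 190 + 110 + 40 = 340
  host 5: 100 + 90 + 40 = 230
This matches the lower bound, so 5 is optimal.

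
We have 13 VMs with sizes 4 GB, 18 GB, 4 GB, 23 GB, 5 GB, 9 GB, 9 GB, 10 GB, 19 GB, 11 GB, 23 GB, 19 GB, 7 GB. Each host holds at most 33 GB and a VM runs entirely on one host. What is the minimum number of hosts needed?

5

Total = 23 + 23 + 19 + 19 + 18 + 11 + 10 + 9 + 9 + 7 + 5 + 4 + 4 = 161 GB.
Lower bound: ⌈161/33⌉ = 5 hosts.
A packing using 5 hosts:
  host 1: 23 + 10 = 33
  host 2: 23 + 9 = 32
  host 3: 19 + 11 = 30
  host 4: 19 + 9 + 5 = 33
  host 5: 18 + 7 + 4 + 4 = 33
This matches the lower bound, so 5 is optimal.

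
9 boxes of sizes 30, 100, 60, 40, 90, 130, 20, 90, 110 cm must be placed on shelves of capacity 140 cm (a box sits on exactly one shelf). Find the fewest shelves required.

6

Total = 130 + 110 + 100 + 90 + 90 + 60 + 40 + 30 + 20 = 670 cm.
Lower bound: ⌈670/140⌉ = 5 shelves.
A packing using 6 shelves:
  shelf 1: 130 = 130
  shelf 2: 110 + 30 = 140
  shelf 3: 100 + 40 = 140
  shelf 4: 90 + 20 = 110
  shelf 5: 90 = 90
  shelf 6: 60 = 60
No arrangement into 5 shelves stays within capacity, so 6 is optimal.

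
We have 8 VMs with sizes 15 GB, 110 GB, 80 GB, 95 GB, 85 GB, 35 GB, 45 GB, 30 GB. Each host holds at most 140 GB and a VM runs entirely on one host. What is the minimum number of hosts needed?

4

Total = 110 + 95 + 85 + 80 + 45 + 35 + 30 + 15 = 495 GB.
Lower bound: ⌈495/140⌉ = 4 hosts.
A packing using 4 hosts:
  host 1: 110 + 30 = 140
  host 2: 95 + 45 = 140
  host 3: 85 + 35 + 15 = 135
  host 4: 80 = 80
This matches the lower bound, so 4 is optimal.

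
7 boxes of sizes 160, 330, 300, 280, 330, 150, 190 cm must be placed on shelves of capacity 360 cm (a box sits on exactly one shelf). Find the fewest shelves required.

6

Total = 330 + 330 + 300 + 280 + 190 + 160 + 150 = 1740 cm.
Lower bound: ⌈1740/360⌉ = 5 shelves.
A packing using 6 shelves:
  shelf 1: 330 = 330
  shelf 2: 330 = 330
  shelf 3: 300 = 300
  shelf 4: 280 = 280
  shelf 5: 190 + 160 = 350
  shelf 6: 150 = 150
No arrangement into 5 shelves stays within capacity, so 6 is optimal.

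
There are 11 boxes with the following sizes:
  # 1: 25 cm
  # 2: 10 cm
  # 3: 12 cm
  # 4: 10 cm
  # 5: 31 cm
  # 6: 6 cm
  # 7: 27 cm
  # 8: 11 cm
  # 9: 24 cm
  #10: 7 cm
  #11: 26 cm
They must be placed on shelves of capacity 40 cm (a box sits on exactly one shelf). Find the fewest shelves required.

Total = 31 + 27 + 26 + 25 + 24 + 12 + 11 + 10 + 10 + 7 + 6 = 189 cm.
Lower bound: ⌈189/40⌉ = 5 shelves.
A packing using 5 shelves:
  shelf 1: 31 + 7 = 38
  shelf 2: 27 + 12 = 39
  shelf 3: 26 + 11 = 37
  shelf 4: 25 + 10 = 35
  shelf 5: 24 + 10 + 6 = 40
This matches the lower bound, so 5 is optimal.

5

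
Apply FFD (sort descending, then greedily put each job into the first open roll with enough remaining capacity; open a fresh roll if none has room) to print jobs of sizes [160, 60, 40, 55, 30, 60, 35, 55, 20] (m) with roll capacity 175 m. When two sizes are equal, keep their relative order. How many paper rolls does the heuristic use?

Sorted descending: 160, 60, 60, 55, 55, 40, 35, 30, 20.
  160 → roll 1 (new)  [load 160/175]
  60 → roll 2 (new)  [load 60/175]
  60 → roll 2  [load 120/175]
  55 → roll 2  [load 175/175]
  55 → roll 3 (new)  [load 55/175]
  40 → roll 3  [load 95/175]
  35 → roll 3  [load 130/175]
  30 → roll 3  [load 160/175]
  20 → roll 4 (new)  [load 20/175]
4 paper rolls opened.

4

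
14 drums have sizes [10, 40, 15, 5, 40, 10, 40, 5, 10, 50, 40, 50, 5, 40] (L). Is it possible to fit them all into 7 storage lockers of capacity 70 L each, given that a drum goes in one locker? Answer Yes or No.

Yes

A valid assignment using 7 storage lockers:
  locker 1: 50 + 15 + 5 = 70
  locker 2: 50 + 10 + 10 = 70
  locker 3: 40 + 10 + 5 + 5 = 60
  locker 4: 40 = 40
  locker 5: 40 = 40
  locker 6: 40 = 40
  locker 7: 40 = 40
Every load is within 70 L, so 7 storage lockers suffice.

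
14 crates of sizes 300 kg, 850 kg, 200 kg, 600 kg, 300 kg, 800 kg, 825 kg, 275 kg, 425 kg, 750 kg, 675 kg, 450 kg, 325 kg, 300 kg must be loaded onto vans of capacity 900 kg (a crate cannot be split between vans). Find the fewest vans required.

Total = 850 + 825 + 800 + 750 + 675 + 600 + 450 + 425 + 325 + 300 + 300 + 300 + 275 + 200 = 7075 kg.
Lower bound: ⌈7075/900⌉ = 8 vans.
A packing using 9 vans:
  van 1: 850 = 850
  van 2: 825 = 825
  van 3: 800 = 800
  van 4: 750 = 750
  van 5: 675 + 200 = 875
  van 6: 600 + 300 = 900
  van 7: 450 + 425 = 875
  van 8: 325 + 300 + 275 = 900
  van 9: 300 = 300
No arrangement into 8 vans stays within capacity, so 9 is optimal.

9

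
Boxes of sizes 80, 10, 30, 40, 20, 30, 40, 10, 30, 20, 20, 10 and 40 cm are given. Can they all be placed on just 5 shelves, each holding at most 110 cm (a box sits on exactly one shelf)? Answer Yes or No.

A valid assignment using 4 shelves:
  shelf 1: 80 + 30 = 110
  shelf 2: 40 + 40 + 30 = 110
  shelf 3: 40 + 30 + 20 + 20 = 110
  shelf 4: 20 + 10 + 10 + 10 = 50
That uses only 4 ≤ 5, so 5 shelves are enough.

Yes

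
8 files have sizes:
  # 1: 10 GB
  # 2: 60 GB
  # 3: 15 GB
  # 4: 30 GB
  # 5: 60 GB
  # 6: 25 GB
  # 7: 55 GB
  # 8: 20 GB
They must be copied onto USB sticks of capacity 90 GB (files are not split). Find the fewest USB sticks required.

Total = 60 + 60 + 55 + 30 + 25 + 20 + 15 + 10 = 275 GB.
Lower bound: ⌈275/90⌉ = 4 USB sticks.
A packing using 4 USB sticks:
  USB stick 1: 60 + 30 = 90
  USB stick 2: 60 + 25 = 85
  USB stick 3: 55 + 20 + 15 = 90
  USB stick 4: 10 = 10
This matches the lower bound, so 4 is optimal.

4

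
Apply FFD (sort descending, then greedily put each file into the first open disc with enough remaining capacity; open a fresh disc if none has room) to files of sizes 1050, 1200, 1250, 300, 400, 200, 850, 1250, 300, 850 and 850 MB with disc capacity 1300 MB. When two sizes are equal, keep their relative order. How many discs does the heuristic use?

7

Sorted descending: 1250, 1250, 1200, 1050, 850, 850, 850, 400, 300, 300, 200.
  1250 → disc 1 (new)  [load 1250/1300]
  1250 → disc 2 (new)  [load 1250/1300]
  1200 → disc 3 (new)  [load 1200/1300]
  1050 → disc 4 (new)  [load 1050/1300]
  850 → disc 5 (new)  [load 850/1300]
  850 → disc 6 (new)  [load 850/1300]
  850 → disc 7 (new)  [load 850/1300]
  400 → disc 5  [load 1250/1300]
  300 → disc 6  [load 1150/1300]
  300 → disc 7  [load 1150/1300]
  200 → disc 4  [load 1250/1300]
7 discs opened.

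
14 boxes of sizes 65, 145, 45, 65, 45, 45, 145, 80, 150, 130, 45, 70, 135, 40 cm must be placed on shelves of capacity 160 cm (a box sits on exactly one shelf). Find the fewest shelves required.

Total = 150 + 145 + 145 + 135 + 130 + 80 + 70 + 65 + 65 + 45 + 45 + 45 + 45 + 40 = 1205 cm.
Lower bound: ⌈1205/160⌉ = 8 shelves.
A packing using 9 shelves:
  shelf 1: 150 = 150
  shelf 2: 145 = 145
  shelf 3: 145 = 145
  shelf 4: 135 = 135
  shelf 5: 130 = 130
  shelf 6: 80 + 70 = 150
  shelf 7: 65 + 65 = 130
  shelf 8: 45 + 45 + 45 = 135
  shelf 9: 45 + 40 = 85
No arrangement into 8 shelves stays within capacity, so 9 is optimal.

9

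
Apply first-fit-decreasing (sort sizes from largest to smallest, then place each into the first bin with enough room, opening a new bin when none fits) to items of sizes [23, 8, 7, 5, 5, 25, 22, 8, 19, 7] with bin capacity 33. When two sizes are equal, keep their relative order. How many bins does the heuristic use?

5

Sorted descending: 25, 23, 22, 19, 8, 8, 7, 7, 5, 5.
  25 → bin 1 (new)  [load 25/33]
  23 → bin 2 (new)  [load 23/33]
  22 → bin 3 (new)  [load 22/33]
  19 → bin 4 (new)  [load 19/33]
  8 → bin 1  [load 33/33]
  8 → bin 2  [load 31/33]
  7 → bin 3  [load 29/33]
  7 → bin 4  [load 26/33]
  5 → bin 4  [load 31/33]
  5 → bin 5 (new)  [load 5/33]
5 bins opened.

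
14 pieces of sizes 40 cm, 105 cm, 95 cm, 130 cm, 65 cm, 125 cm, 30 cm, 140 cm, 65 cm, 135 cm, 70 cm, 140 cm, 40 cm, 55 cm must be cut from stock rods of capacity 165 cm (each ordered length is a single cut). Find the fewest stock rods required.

Total = 140 + 140 + 135 + 130 + 125 + 105 + 95 + 70 + 65 + 65 + 55 + 40 + 40 + 30 = 1235 cm.
Lower bound: ⌈1235/165⌉ = 8 stock rods.
A packing using 9 stock rods:
  stock rod 1: 140 = 140
  stock rod 2: 140 = 140
  stock rod 3: 135 + 30 = 165
  stock rod 4: 130 = 130
  stock rod 5: 125 + 40 = 165
  stock rod 6: 105 + 55 = 160
  stock rod 7: 95 + 70 = 165
  stock rod 8: 65 + 65 = 130
  stock rod 9: 40 = 40
No arrangement into 8 stock rods stays within capacity, so 9 is optimal.

9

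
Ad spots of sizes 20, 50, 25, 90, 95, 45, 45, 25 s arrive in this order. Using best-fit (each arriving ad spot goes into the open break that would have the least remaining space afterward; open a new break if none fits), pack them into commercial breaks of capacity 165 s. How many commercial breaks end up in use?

  20 → break 1 (new)  [load 20/165]
  50 → break 1  [load 70/165]
  25 → break 1  [load 95/165]
  90 → break 2 (new)  [load 90/165]
  95 → break 3 (new)  [load 95/165]
  45 → break 1  [load 140/165]
  45 → break 3  [load 140/165]
  25 → break 1  [load 165/165]
3 commercial breaks opened.

3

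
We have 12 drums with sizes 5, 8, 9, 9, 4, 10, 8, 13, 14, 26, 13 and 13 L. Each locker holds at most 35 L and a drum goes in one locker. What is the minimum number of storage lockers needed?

4

Total = 26 + 14 + 13 + 13 + 13 + 10 + 9 + 9 + 8 + 8 + 5 + 4 = 132 L.
Lower bound: ⌈132/35⌉ = 4 storage lockers.
A packing using 4 storage lockers:
  locker 1: 26 + 9 = 35
  locker 2: 14 + 13 + 8 = 35
  locker 3: 13 + 13 + 9 = 35
  locker 4: 10 + 8 + 5 + 4 = 27
This matches the lower bound, so 4 is optimal.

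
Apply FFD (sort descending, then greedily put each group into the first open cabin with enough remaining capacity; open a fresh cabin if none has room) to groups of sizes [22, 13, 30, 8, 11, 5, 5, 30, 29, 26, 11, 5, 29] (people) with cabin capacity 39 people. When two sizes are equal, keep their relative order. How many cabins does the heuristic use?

7

Sorted descending: 30, 30, 29, 29, 26, 22, 13, 11, 11, 8, 5, 5, 5.
  30 → cabin 1 (new)  [load 30/39]
  30 → cabin 2 (new)  [load 30/39]
  29 → cabin 3 (new)  [load 29/39]
  29 → cabin 4 (new)  [load 29/39]
  26 → cabin 5 (new)  [load 26/39]
  22 → cabin 6 (new)  [load 22/39]
  13 → cabin 5  [load 39/39]
  11 → cabin 6  [load 33/39]
  11 → cabin 7 (new)  [load 11/39]
  8 → cabin 1  [load 38/39]
  5 → cabin 2  [load 35/39]
  5 → cabin 3  [load 34/39]
  5 → cabin 3  [load 39/39]
7 cabins opened.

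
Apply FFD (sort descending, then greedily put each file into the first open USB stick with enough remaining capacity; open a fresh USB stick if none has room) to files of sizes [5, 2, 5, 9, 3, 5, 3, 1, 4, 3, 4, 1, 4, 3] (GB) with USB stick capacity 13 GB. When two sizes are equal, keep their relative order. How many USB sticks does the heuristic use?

4

Sorted descending: 9, 5, 5, 5, 4, 4, 4, 3, 3, 3, 3, 2, 1, 1.
  9 → USB stick 1 (new)  [load 9/13]
  5 → USB stick 2 (new)  [load 5/13]
  5 → USB stick 2  [load 10/13]
  5 → USB stick 3 (new)  [load 5/13]
  4 → USB stick 1  [load 13/13]
  4 → USB stick 3  [load 9/13]
  4 → USB stick 3  [load 13/13]
  3 → USB stick 2  [load 13/13]
  3 → USB stick 4 (new)  [load 3/13]
  3 → USB stick 4  [load 6/13]
  3 → USB stick 4  [load 9/13]
  2 → USB stick 4  [load 11/13]
  1 → USB stick 4  [load 12/13]
  1 → USB stick 4  [load 13/13]
4 USB sticks opened.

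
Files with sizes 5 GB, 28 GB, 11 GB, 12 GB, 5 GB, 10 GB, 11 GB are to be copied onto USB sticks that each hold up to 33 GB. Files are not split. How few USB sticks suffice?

Total = 28 + 12 + 11 + 11 + 10 + 5 + 5 = 82 GB.
Lower bound: ⌈82/33⌉ = 3 USB sticks.
A packing using 3 USB sticks:
  USB stick 1: 28 + 5 = 33
  USB stick 2: 12 + 11 + 10 = 33
  USB stick 3: 11 + 5 = 16
This matches the lower bound, so 3 is optimal.

3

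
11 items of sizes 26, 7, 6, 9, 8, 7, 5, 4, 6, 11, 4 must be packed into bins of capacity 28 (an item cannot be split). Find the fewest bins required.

Total = 26 + 11 + 9 + 8 + 7 + 7 + 6 + 6 + 5 + 4 + 4 = 93.
Lower bound: ⌈93/28⌉ = 4 bins.
A packing using 4 bins:
  bin 1: 26 = 26
  bin 2: 11 + 9 + 8 = 28
  bin 3: 7 + 7 + 6 + 6 = 26
  bin 4: 5 + 4 + 4 = 13
This matches the lower bound, so 4 is optimal.

4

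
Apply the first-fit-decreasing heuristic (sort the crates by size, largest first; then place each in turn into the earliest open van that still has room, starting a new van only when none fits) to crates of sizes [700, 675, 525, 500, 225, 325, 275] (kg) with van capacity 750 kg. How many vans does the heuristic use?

5

Sorted descending: 700, 675, 525, 500, 325, 275, 225.
  700 → van 1 (new)  [load 700/750]
  675 → van 2 (new)  [load 675/750]
  525 → van 3 (new)  [load 525/750]
  500 → van 4 (new)  [load 500/750]
  325 → van 5 (new)  [load 325/750]
  275 → van 5  [load 600/750]
  225 → van 3  [load 750/750]
5 vans opened.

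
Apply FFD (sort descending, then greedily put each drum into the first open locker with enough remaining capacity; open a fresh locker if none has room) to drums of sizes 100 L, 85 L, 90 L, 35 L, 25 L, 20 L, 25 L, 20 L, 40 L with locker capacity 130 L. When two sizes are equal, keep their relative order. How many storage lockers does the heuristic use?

Sorted descending: 100, 90, 85, 40, 35, 25, 25, 20, 20.
  100 → locker 1 (new)  [load 100/130]
  90 → locker 2 (new)  [load 90/130]
  85 → locker 3 (new)  [load 85/130]
  40 → locker 2  [load 130/130]
  35 → locker 3  [load 120/130]
  25 → locker 1  [load 125/130]
  25 → locker 4 (new)  [load 25/130]
  20 → locker 4  [load 45/130]
  20 → locker 4  [load 65/130]
4 storage lockers opened.

4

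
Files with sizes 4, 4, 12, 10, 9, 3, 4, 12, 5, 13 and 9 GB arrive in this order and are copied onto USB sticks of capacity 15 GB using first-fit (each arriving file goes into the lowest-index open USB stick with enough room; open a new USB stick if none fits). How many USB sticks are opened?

7

  4 → USB stick 1 (new)  [load 4/15]
  4 → USB stick 1  [load 8/15]
  12 → USB stick 2 (new)  [load 12/15]
  10 → USB stick 3 (new)  [load 10/15]
  9 → USB stick 4 (new)  [load 9/15]
  3 → USB stick 1  [load 11/15]
  4 → USB stick 1  [load 15/15]
  12 → USB stick 5 (new)  [load 12/15]
  5 → USB stick 3  [load 15/15]
  13 → USB stick 6 (new)  [load 13/15]
  9 → USB stick 7 (new)  [load 9/15]
7 USB sticks opened.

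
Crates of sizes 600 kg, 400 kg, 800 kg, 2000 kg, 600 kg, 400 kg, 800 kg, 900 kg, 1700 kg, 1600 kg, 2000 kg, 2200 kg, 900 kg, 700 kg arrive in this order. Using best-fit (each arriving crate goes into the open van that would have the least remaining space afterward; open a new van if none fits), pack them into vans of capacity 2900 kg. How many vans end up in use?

  600 → van 1 (new)  [load 600/2900]
  400 → van 1  [load 1000/2900]
  800 → van 1  [load 1800/2900]
  2000 → van 2 (new)  [load 2000/2900]
  600 → van 2  [load 2600/2900]
  400 → van 1  [load 2200/2900]
  800 → van 3 (new)  [load 800/2900]
  900 → van 3  [load 1700/2900]
  1700 → van 4 (new)  [load 1700/2900]
  1600 → van 5 (new)  [load 1600/2900]
  2000 → van 6 (new)  [load 2000/2900]
  2200 → van 7 (new)  [load 2200/2900]
  900 → van 6  [load 2900/2900]
  700 → van 1  [load 2900/2900]
7 vans opened.

7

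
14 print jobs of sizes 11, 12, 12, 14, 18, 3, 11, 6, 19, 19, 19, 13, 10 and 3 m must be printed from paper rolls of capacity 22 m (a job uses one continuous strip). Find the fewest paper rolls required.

Total = 19 + 19 + 19 + 18 + 14 + 13 + 12 + 12 + 11 + 11 + 10 + 6 + 3 + 3 = 170 m.
Lower bound: ⌈170/22⌉ = 8 paper rolls.
A packing using 9 paper rolls:
  roll 1: 19 + 3 = 22
  roll 2: 19 + 3 = 22
  roll 3: 19 = 19
  roll 4: 18 = 18
  roll 5: 14 + 6 = 20
  roll 6: 13 = 13
  roll 7: 12 + 10 = 22
  roll 8: 12 = 12
  roll 9: 11 + 11 = 22
No arrangement into 8 paper rolls stays within capacity, so 9 is optimal.

9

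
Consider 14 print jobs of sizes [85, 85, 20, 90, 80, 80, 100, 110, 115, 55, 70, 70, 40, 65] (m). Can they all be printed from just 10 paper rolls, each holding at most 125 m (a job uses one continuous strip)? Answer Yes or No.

No

Total = 1065 m; ⌈1065/125⌉ = 9.
11 print jobs each exceed half the capacity and cannot share a roll, forcing at least 11 paper rolls.
At least 11 paper rolls are required, but only 10 are allowed.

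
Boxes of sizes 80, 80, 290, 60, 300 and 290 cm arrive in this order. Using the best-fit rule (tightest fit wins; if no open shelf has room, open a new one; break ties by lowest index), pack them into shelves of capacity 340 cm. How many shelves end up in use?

  80 → shelf 1 (new)  [load 80/340]
  80 → shelf 1  [load 160/340]
  290 → shelf 2 (new)  [load 290/340]
  60 → shelf 1  [load 220/340]
  300 → shelf 3 (new)  [load 300/340]
  290 → shelf 4 (new)  [load 290/340]
4 shelves opened.

4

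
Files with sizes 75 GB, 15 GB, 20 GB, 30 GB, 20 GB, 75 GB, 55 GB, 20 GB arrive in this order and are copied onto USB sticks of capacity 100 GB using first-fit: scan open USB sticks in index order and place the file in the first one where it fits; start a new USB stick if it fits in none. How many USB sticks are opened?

4

  75 → USB stick 1 (new)  [load 75/100]
  15 → USB stick 1  [load 90/100]
  20 → USB stick 2 (new)  [load 20/100]
  30 → USB stick 2  [load 50/100]
  20 → USB stick 2  [load 70/100]
  75 → USB stick 3 (new)  [load 75/100]
  55 → USB stick 4 (new)  [load 55/100]
  20 → USB stick 2  [load 90/100]
4 USB sticks opened.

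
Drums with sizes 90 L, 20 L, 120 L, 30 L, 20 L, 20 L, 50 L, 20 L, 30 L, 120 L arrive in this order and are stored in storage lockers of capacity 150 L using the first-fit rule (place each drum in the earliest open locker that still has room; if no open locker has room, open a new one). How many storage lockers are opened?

  90 → locker 1 (new)  [load 90/150]
  20 → locker 1  [load 110/150]
  120 → locker 2 (new)  [load 120/150]
  30 → locker 1  [load 140/150]
  20 → locker 2  [load 140/150]
  20 → locker 3 (new)  [load 20/150]
  50 → locker 3  [load 70/150]
  20 → locker 3  [load 90/150]
  30 → locker 3  [load 120/150]
  120 → locker 4 (new)  [load 120/150]
4 storage lockers opened.

4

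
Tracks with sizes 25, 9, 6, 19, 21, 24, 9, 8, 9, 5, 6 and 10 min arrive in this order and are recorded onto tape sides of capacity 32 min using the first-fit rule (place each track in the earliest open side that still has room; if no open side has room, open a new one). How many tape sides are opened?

  25 → side 1 (new)  [load 25/32]
  9 → side 2 (new)  [load 9/32]
  6 → side 1  [load 31/32]
  19 → side 2  [load 28/32]
  21 → side 3 (new)  [load 21/32]
  24 → side 4 (new)  [load 24/32]
  9 → side 3  [load 30/32]
  8 → side 4  [load 32/32]
  9 → side 5 (new)  [load 9/32]
  5 → side 5  [load 14/32]
  6 → side 5  [load 20/32]
  10 → side 5  [load 30/32]
5 tape sides opened.

5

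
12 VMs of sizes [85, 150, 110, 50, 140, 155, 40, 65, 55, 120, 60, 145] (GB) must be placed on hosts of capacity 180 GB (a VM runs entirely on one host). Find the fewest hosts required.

8

Total = 155 + 150 + 145 + 140 + 120 + 110 + 85 + 65 + 60 + 55 + 50 + 40 = 1175 GB.
Lower bound: ⌈1175/180⌉ = 7 hosts.
A packing using 8 hosts:
  host 1: 155 = 155
  host 2: 150 = 150
  host 3: 145 = 145
  host 4: 140 + 40 = 180
  host 5: 120 + 60 = 180
  host 6: 110 + 65 = 175
  host 7: 85 + 55 = 140
  host 8: 50 = 50
No arrangement into 7 hosts stays within capacity, so 8 is optimal.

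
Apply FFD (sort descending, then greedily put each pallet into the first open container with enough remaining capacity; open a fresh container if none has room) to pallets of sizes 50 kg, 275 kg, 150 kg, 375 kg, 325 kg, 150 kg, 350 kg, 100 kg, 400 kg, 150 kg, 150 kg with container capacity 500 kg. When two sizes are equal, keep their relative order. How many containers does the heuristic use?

Sorted descending: 400, 375, 350, 325, 275, 150, 150, 150, 150, 100, 50.
  400 → container 1 (new)  [load 400/500]
  375 → container 2 (new)  [load 375/500]
  350 → container 3 (new)  [load 350/500]
  325 → container 4 (new)  [load 325/500]
  275 → container 5 (new)  [load 275/500]
  150 → container 3  [load 500/500]
  150 → container 4  [load 475/500]
  150 → container 5  [load 425/500]
  150 → container 6 (new)  [load 150/500]
  100 → container 1  [load 500/500]
  50 → container 2  [load 425/500]
6 containers opened.

6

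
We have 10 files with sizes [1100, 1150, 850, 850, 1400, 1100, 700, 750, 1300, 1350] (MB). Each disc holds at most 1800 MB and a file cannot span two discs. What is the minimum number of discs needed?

Total = 1400 + 1350 + 1300 + 1150 + 1100 + 1100 + 850 + 850 + 750 + 700 = 10550 MB.
Lower bound: ⌈10550/1800⌉ = 6 discs.
A packing using 8 discs:
  disc 1: 1400 = 1400
  disc 2: 1350 = 1350
  disc 3: 1300 = 1300
  disc 4: 1150 = 1150
  disc 5: 1100 + 700 = 1800
  disc 6: 1100 = 1100
  disc 7: 850 + 850 = 1700
  disc 8: 750 = 750
No arrangement into 7 discs stays within capacity, so 8 is optimal.

8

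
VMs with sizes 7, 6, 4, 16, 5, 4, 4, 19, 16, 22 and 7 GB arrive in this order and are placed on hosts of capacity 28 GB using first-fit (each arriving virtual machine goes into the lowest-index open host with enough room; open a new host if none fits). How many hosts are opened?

  7 → host 1 (new)  [load 7/28]
  6 → host 1  [load 13/28]
  4 → host 1  [load 17/28]
  16 → host 2 (new)  [load 16/28]
  5 → host 1  [load 22/28]
  4 → host 1  [load 26/28]
  4 → host 2  [load 20/28]
  19 → host 3 (new)  [load 19/28]
  16 → host 4 (new)  [load 16/28]
  22 → host 5 (new)  [load 22/28]
  7 → host 2  [load 27/28]
5 hosts opened.

5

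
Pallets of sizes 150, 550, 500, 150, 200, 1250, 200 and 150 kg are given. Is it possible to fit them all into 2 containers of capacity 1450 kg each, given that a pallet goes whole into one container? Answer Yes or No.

Total = 3150 kg; ⌈3150/1450⌉ = 3.
At least 3 containers are required, but only 2 are allowed.

No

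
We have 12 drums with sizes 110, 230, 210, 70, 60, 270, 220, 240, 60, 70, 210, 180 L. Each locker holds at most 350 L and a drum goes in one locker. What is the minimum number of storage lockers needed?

Total = 270 + 240 + 230 + 220 + 210 + 210 + 180 + 110 + 70 + 70 + 60 + 60 = 1930 L.
Lower bound: ⌈1930/350⌉ = 6 storage lockers.
Also, 7 drums each exceed 175 L, and no two of those can share a locker, so at least 7 storage lockers are needed.
A packing using 7 storage lockers:
  locker 1: 270 + 70 = 340
  locker 2: 240 + 110 = 350
  locker 3: 230 + 70 = 300
  locker 4: 220 + 60 + 60 = 340
  locker 5: 210 = 210
  locker 6: 210 = 210
  locker 7: 180 = 180
This matches the lower bound, so 7 is optimal.

7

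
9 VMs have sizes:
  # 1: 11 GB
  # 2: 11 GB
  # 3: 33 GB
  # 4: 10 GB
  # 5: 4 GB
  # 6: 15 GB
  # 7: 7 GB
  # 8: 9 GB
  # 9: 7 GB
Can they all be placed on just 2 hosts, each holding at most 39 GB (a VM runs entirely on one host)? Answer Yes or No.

No

Total = 107 GB; ⌈107/39⌉ = 3.
At least 3 hosts are required, but only 2 are allowed.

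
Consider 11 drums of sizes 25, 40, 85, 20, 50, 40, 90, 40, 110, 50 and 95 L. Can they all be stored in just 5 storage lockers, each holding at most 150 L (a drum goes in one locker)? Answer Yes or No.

A valid assignment using 5 storage lockers:
  locker 1: 110 + 40 = 150
  locker 2: 95 + 50 = 145
  locker 3: 90 + 50 = 140
  locker 4: 85 + 40 + 25 = 150
  locker 5: 40 + 20 = 60
Every load is within 150 L, so 5 storage lockers suffice.

Yes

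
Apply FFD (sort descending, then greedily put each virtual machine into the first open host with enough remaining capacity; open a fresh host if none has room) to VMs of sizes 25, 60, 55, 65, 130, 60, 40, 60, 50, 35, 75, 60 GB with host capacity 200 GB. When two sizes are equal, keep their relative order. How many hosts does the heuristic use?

Sorted descending: 130, 75, 65, 60, 60, 60, 60, 55, 50, 40, 35, 25.
  130 → host 1 (new)  [load 130/200]
  75 → host 2 (new)  [load 75/200]
  65 → host 1  [load 195/200]
  60 → host 2  [load 135/200]
  60 → host 2  [load 195/200]
  60 → host 3 (new)  [load 60/200]
  60 → host 3  [load 120/200]
  55 → host 3  [load 175/200]
  50 → host 4 (new)  [load 50/200]
  40 → host 4  [load 90/200]
  35 → host 4  [load 125/200]
  25 → host 3  [load 200/200]
4 hosts opened.

4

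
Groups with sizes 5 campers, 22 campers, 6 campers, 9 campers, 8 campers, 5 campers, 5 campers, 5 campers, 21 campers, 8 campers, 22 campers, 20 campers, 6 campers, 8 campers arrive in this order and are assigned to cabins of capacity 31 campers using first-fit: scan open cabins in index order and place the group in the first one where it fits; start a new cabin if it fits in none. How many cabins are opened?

6

  5 → cabin 1 (new)  [load 5/31]
  22 → cabin 1  [load 27/31]
  6 → cabin 2 (new)  [load 6/31]
  9 → cabin 2  [load 15/31]
  8 → cabin 2  [load 23/31]
  5 → cabin 2  [load 28/31]
  5 → cabin 3 (new)  [load 5/31]
  5 → cabin 3  [load 10/31]
  21 → cabin 3  [load 31/31]
  8 → cabin 4 (new)  [load 8/31]
  22 → cabin 4  [load 30/31]
  20 → cabin 5 (new)  [load 20/31]
  6 → cabin 5  [load 26/31]
  8 → cabin 6 (new)  [load 8/31]
6 cabins opened.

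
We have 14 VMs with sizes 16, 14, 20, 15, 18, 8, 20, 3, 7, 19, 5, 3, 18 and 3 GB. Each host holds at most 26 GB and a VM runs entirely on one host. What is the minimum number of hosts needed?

Total = 20 + 20 + 19 + 18 + 18 + 16 + 15 + 14 + 8 + 7 + 5 + 3 + 3 + 3 = 169 GB.
Lower bound: ⌈169/26⌉ = 7 hosts.
Also, 8 VMs each exceed 13 GB, and no two of those can share a host, so at least 8 hosts are needed.
A packing using 8 hosts:
  host 1: 20 + 5 = 25
  host 2: 20 + 3 + 3 = 26
  host 3: 19 + 7 = 26
  host 4: 18 + 8 = 26
  host 5: 18 + 3 = 21
  host 6: 16 = 16
  host 7: 15 = 15
  host 8: 14 = 14
This matches the lower bound, so 8 is optimal.

8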